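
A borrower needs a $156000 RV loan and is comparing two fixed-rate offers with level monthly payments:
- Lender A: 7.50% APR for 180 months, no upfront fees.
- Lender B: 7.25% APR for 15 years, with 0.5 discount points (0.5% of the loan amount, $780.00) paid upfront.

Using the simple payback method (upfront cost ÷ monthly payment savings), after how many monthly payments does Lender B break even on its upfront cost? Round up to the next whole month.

Lender A: at 7.50% the monthly rate is 0.0062500, so the payment is 156,000 × 0.0062500 / (1 − 1.0062500^−180) = $1,446.14.
Lender B: at 7.25% the monthly rate is 0.0060417, so the payment is 156,000 × 0.0060417 / (1 − 1.0060417^−180) = $1,424.07.
Monthly savings = $1,446.14 − $1,424.07 = $22.07.
Break-even = $780.00 / $22.07 = 35.34 → 36 months.

36 months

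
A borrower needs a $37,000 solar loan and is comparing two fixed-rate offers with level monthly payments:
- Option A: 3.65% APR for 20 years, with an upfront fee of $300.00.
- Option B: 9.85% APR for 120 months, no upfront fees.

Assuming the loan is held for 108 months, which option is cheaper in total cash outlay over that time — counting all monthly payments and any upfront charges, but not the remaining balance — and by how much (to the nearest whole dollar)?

Option A by $28,692

Option A: monthly rate = 3.65%/12 = 0.0030417; payment = 37,000 × 0.0030417 / (1 − (1+0.0030417)^−240) = $217.45.
Option B: at 9.85% the monthly rate is 0.0082083, so the payment is 37,000 × 0.0082083 / (1 − 1.0082083^−120) = $485.89.
Over 108 months: Option A costs 108 × $217.45 + $300.00 = $23,784.60; Option B costs 108 × $485.89 = $52,476.12.
Option A is cheaper by $52,476.12 − $23,784.60 = $28,691.52.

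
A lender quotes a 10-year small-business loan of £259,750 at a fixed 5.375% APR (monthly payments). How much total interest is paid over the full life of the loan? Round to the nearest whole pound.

£76,599

At 5.375% the monthly rate is 0.0044792, so the payment is 259,750 × 0.0044792 / (1 − 1.0044792^−120) = £2,802.91.
Total paid = 120 × £2,802.91 = £336,349.20; interest = £336,349.20 − £259,750 = £76,599.20.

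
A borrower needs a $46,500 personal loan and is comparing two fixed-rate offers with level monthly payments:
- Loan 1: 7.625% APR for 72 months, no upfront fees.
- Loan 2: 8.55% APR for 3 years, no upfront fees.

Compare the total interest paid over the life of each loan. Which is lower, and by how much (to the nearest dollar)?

Loan 2 by $5,207

Loan 1: monthly rate = 7.625%/12 = 0.0063542; payment = 46,500 × 0.0063542 / (1 − (1+0.0063542)^−72) = $806.81.
Total interest on Loan 1 = 72 × $806.81 − $46,500 = $11,590.32.
Loan 2: monthly rate = 8.55%/12 = 0.0071250; payment = 46,500 × 0.0071250 / (1 − (1+0.0071250)^−36) = $1,468.97.
Total interest on Loan 2 = 36 × $1,468.97 − $46,500 = $6,382.92.
Loan 2 is lower by $5,207.40.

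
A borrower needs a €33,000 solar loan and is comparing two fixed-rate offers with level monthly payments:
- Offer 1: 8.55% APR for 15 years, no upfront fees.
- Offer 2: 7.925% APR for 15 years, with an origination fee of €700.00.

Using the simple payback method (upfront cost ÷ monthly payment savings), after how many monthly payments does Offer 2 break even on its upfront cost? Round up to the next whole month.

59 months

Offer 1: at 8.55% the monthly rate is 0.0071250, so the payment is 33,000 × 0.0071250 / (1 − 1.0071250^−180) = €325.93.
Offer 2: monthly rate = 7.925%/12 = 0.0066042; payment = 33,000 × 0.0066042 / (1 − (1+0.0066042)^−180) = €313.94.
Monthly savings = €325.93 − €313.94 = €11.99.
Break-even = €700.00 / €11.99 = 58.38 → 59 months.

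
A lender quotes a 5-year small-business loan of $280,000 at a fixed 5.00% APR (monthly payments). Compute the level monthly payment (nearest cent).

At 5.00% the monthly rate is 0.0041667, so the payment is 280,000 × 0.0041667 / (1 − 1.0041667^−60) = $5,283.95.

$5,283.95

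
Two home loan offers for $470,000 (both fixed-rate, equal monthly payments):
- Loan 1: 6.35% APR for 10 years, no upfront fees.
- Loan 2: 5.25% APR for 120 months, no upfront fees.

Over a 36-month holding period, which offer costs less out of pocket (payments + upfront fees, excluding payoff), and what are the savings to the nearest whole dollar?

Loan 1: at 6.35% the monthly rate is 0.0052917, so the payment is 470,000 × 0.0052917 / (1 − 1.0052917^−120) = $5,300.95.
Loan 2: at 5.25% the monthly rate is 0.0043750, so the payment is 470,000 × 0.0043750 / (1 − 1.0043750^−120) = $5,042.71.
Over 36 months: Loan 1 costs 36 × $5,300.95 = $190,834.20; Loan 2 costs 36 × $5,042.71 = $181,537.56.
Loan 2 is cheaper by $190,834.20 − $181,537.56 = $9,296.64.

Loan 2 by $9,297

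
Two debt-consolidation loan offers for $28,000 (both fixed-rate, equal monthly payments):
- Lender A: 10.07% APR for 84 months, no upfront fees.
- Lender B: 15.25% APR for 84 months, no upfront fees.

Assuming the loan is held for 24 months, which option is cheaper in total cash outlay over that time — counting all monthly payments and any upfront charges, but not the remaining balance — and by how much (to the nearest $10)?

Lender A by $1,880

Lender A: at 10.07% the monthly rate is 0.0083917, so the payment is 28,000 × 0.0083917 / (1 − 1.0083917^−84) = $465.85.
Lender B: at 15.25% the monthly rate is 0.0127083, so the payment is 28,000 × 0.0127083 / (1 − 1.0127083^−84) = $544.24.
Over 24 months: Lender A costs 24 × $465.85 = $11,180.40; Lender B costs 24 × $544.24 = $13,061.76.
Lender A is cheaper by $13,061.76 − $11,180.40 = $1,881.36.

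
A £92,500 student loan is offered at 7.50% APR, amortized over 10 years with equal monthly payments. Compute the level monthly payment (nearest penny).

At 7.50% the monthly rate is 0.0062500, so the payment is 92,500 × 0.0062500 / (1 − 1.0062500^−120) = £1,097.99.

£1,097.99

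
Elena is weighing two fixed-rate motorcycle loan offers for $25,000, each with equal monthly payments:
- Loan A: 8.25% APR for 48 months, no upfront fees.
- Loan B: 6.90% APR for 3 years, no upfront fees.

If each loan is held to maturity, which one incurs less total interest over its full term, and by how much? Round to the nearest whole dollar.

Loan B by $1,688

Loan A: monthly rate = 8.25%/12 = 0.0068750; payment = 25,000 × 0.0068750 / (1 − (1+0.0068750)^−48) = $613.26.
Total interest on Loan A = 48 × $613.26 − $25,000 = $4,436.48.
Loan B: at 6.90% the monthly rate is 0.0057500, so the payment is 25,000 × 0.0057500 / (1 − 1.0057500^−36) = $770.78.
Total interest on Loan B = 36 × $770.78 − $25,000 = $2,748.08.
Loan B is lower by $1,688.40.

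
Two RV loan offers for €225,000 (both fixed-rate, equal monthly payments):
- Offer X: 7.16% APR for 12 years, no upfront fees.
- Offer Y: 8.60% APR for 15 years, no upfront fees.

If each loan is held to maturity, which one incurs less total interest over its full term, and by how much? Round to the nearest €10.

Offer X: at 7.16% the monthly rate is 0.0059667, so the payment is 225,000 × 0.0059667 / (1 − 1.0059667^−144) = €2,333.09.
Total interest on Offer X = 144 × €2,333.09 − €225,000 = €110,964.96.
Offer Y: monthly rate = 8.6%/12 = 0.0071667; payment = 225,000 × 0.0071667 / (1 − (1+0.0071667)^−180) = €2,228.87.
Total interest on Offer Y = 180 × €2,228.87 − €225,000 = €176,196.60.
Offer X is lower by €65,231.64.

Offer X by €65,230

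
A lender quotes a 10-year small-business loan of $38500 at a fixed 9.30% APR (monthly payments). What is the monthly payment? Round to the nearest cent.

$493.97

Monthly rate = 9.3%/12 = 0.0077500; payment = 38,500 × 0.0077500 / (1 − (1+0.0077500)^−120) = $493.97.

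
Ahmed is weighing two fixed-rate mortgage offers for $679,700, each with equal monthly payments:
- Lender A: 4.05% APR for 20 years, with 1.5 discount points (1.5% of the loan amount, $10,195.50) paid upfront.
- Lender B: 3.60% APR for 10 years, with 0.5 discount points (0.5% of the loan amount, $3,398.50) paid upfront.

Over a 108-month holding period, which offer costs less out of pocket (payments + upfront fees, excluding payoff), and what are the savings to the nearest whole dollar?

Lender A: at 4.05% the monthly rate is 0.0033750, so the payment is 679,700 × 0.0033750 / (1 − 1.0033750^−240) = $4,136.78.
Lender B: monthly rate = 3.6%/12 = 0.0030000; payment = 679,700 × 0.0030000 / (1 − (1+0.0030000)^−120) = $6,753.16.
Over 108 months: Lender A costs 108 × $4,136.78 + $10,195.50 = $456,967.74; Lender B costs 108 × $6,753.16 + $3,398.50 = $732,739.78.
Lender A is cheaper by $732,739.78 − $456,967.74 = $275,772.04.

Lender A by $275,772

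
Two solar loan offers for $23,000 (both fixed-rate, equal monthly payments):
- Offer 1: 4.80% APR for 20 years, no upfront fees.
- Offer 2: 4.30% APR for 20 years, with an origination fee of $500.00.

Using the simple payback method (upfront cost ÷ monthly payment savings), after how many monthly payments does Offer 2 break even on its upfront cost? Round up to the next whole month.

81 months

Offer 1: at 4.80% the monthly rate is 0.0040000, so the payment is 23,000 × 0.0040000 / (1 − 1.0040000^−240) = $149.26.
Offer 2: at 4.30% the monthly rate is 0.0035833, so the payment is 23,000 × 0.0035833 / (1 − 1.0035833^−240) = $143.04.
Monthly savings = $149.26 − $143.04 = $6.22.
Break-even = $500.00 / $6.22 = 80.39 → 81 months.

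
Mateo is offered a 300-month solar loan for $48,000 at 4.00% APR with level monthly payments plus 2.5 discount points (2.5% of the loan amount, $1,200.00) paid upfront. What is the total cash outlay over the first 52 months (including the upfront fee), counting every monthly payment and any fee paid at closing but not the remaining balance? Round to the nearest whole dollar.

$14,375

Monthly rate = 4%/12 = 0.0033333; payment = 48,000 × 0.0033333 / (1 − (1+0.0033333)^−300) = $253.36.
Total outlay = 52 × $253.36 + $1,200.00 = $14,374.72.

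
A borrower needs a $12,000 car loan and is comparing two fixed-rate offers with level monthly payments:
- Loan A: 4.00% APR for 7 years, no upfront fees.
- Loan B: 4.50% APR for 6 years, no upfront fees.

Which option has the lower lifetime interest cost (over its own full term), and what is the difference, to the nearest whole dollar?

Loan B by $63

Loan A: monthly rate = 4%/12 = 0.0033333; payment = 12,000 × 0.0033333 / (1 − (1+0.0033333)^−84) = $164.03.
Total interest on Loan A = 84 × $164.03 − $12,000 = $1,778.52.
Loan B: at 4.50% the monthly rate is 0.0037500, so the payment is 12,000 × 0.0037500 / (1 − 1.0037500^−72) = $190.49.
Total interest on Loan B = 72 × $190.49 − $12,000 = $1,715.28.
Loan B is lower by $63.24.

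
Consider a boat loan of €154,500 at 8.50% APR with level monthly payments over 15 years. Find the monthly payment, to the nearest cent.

Monthly rate = 8.5%/12 = 0.0070833; payment = 154,500 × 0.0070833 / (1 − (1+0.0070833)^−180) = €1,521.42.

€1,521.42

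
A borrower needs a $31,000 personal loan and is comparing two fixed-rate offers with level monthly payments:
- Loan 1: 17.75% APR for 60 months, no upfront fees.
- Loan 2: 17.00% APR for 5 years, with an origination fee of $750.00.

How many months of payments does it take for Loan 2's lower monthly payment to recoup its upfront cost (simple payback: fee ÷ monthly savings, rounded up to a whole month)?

60 months

Loan 1: monthly rate = 17.75%/12 = 0.0147917; payment = 31,000 × 0.0147917 / (1 − (1+0.0147917)^−60) = $782.99.
Loan 2: monthly rate = 17%/12 = 0.0141667; payment = 31,000 × 0.0141667 / (1 − (1+0.0141667)^−60) = $770.43.
Monthly savings = $782.99 − $770.43 = $12.56.
Break-even = $750.00 / $12.56 = 59.71 → 60 months.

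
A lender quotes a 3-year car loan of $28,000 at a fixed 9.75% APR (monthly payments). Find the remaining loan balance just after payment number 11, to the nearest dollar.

With monthly rate i = 9.75%/12 = 0.0081250, the balance after k of n payments is P · [(1+i)^n − (1+i)^k] / [(1+i)^n − 1].
(1+0.0081250)^36 = 1.33819022 and (1+0.0081250)^11 = 1.09309582, so the balance is 28,000 × (1.33819022 − 1.09309582) / (1.33819022 − 1) = $20,292.26.

$20,292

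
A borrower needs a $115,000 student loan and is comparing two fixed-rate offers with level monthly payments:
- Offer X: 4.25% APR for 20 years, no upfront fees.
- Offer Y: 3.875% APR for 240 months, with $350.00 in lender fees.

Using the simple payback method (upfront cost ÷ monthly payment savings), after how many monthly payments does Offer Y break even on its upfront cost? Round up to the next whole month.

16 months

Offer X: at 4.25% the monthly rate is 0.0035417, so the payment is 115,000 × 0.0035417 / (1 − 1.0035417^−240) = $712.12.
Offer Y: monthly rate = 3.875%/12 = 0.0032292; payment = 115,000 × 0.0032292 / (1 − (1+0.0032292)^−240) = $689.33.
Monthly savings = $712.12 − $689.33 = $22.79.
Break-even = $350.00 / $22.79 = 15.36 → 16 months.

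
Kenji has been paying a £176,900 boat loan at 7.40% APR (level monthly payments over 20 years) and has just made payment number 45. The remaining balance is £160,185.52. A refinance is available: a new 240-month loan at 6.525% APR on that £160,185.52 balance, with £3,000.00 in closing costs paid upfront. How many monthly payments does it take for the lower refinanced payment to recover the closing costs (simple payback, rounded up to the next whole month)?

Current payment = 176,900 × 7.4%/12 / (1 − (1+0.0061667)^−240) = £1,414.30.
Refinanced payment = 160,185.52 × 0.0054375 / (1 − (1+0.0054375)^−240) = £1,196.66.
Monthly savings = £1,414.30 − £1,196.66 = £217.64.
Break-even = £3,000.00 / £217.64 = 13.78 → 14 months.

14 months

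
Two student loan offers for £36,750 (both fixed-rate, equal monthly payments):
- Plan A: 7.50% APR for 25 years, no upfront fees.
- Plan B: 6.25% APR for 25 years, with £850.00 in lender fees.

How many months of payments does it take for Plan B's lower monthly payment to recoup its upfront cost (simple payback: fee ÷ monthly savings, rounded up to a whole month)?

30 months

Plan A: monthly rate = 7.5%/12 = 0.0062500; payment = 36,750 × 0.0062500 / (1 − (1+0.0062500)^−300) = £271.58.
Plan B: at 6.25% the monthly rate is 0.0052083, so the payment is 36,750 × 0.0052083 / (1 − 1.0052083^−300) = £242.43.
Monthly savings = £271.58 − £242.43 = £29.15.
Break-even = £850.00 / £29.15 = 29.16 → 30 months.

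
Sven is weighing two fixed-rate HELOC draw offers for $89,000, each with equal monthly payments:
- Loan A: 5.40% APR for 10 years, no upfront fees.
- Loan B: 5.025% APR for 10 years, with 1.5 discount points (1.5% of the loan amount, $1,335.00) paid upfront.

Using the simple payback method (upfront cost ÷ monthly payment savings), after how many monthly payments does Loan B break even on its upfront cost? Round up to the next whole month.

82 months

Loan A: at 5.40% the monthly rate is 0.0045000, so the payment is 89,000 × 0.0045000 / (1 − 1.0045000^−120) = $961.48.
Loan B: monthly rate = 5.025%/12 = 0.0041875; payment = 89,000 × 0.0041875 / (1 − (1+0.0041875)^−120) = $945.07.
Monthly savings = $961.48 − $945.07 = $16.41.
Break-even = $1,335.00 / $16.41 = 81.35 → 82 months.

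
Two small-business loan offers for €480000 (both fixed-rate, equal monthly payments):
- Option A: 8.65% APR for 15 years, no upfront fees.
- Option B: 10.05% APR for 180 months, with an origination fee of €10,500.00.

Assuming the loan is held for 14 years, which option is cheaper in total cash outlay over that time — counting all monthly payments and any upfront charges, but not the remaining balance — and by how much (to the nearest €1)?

Option A: at 8.65% the monthly rate is 0.0072083, so the payment is 480,000 × 0.0072083 / (1 − 1.0072083^−180) = €4,769.05.
Option B: at 10.05% the monthly rate is 0.0083750, so the payment is 480,000 × 0.0083750 / (1 − 1.0083750^−180) = €5,172.80.
Over 168 months: Option A costs 168 × €4,769.05 = €801,200.40; Option B costs 168 × €5,172.80 + €10,500.00 = €879,530.40.
Option A is cheaper by €879,530.40 − €801,200.40 = €78,330.00.

Option A by €78,330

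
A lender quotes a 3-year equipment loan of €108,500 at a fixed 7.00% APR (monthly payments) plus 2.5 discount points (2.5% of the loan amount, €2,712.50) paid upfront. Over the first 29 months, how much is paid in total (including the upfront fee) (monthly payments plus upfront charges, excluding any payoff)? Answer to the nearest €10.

Monthly rate = 7%/12 = 0.0058333; payment = 108,500 × 0.0058333 / (1 − (1+0.0058333)^−36) = €3,350.17.
Total outlay = 29 × €3,350.17 + €2,712.50 = €99,867.43.

€99,870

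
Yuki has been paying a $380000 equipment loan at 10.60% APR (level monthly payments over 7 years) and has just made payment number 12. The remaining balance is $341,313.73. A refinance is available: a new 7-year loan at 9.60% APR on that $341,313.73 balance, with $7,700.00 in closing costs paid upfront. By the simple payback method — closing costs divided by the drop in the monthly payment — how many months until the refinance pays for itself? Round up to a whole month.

Current payment = 380,000 × 10.6%/12 / (1 − (1+0.0088333)^−84) = $6,426.88.
Refinanced payment = 341,313.73 × 0.0080000 / (1 − (1+0.0080000)^−84) = $5,595.92.
Monthly savings = $6,426.88 − $5,595.92 = $830.96.
Break-even = $7,700.00 / $830.96 = 9.27 → 10 months.

10 months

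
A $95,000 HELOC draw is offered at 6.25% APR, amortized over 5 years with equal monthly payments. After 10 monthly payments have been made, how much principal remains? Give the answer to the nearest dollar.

$81,150

With monthly rate i = 6.25%/12 = 0.0052083, the balance after k of n payments is P · [(1+i)^n − (1+i)^k] / [(1+i)^n − 1].
(1+0.0052083)^60 = 1.36572990 and (1+0.0052083)^10 = 1.05332115, so the balance is 95,000 × (1.36572990 − 1.05332115) / (1.36572990 − 1) = $81,149.59.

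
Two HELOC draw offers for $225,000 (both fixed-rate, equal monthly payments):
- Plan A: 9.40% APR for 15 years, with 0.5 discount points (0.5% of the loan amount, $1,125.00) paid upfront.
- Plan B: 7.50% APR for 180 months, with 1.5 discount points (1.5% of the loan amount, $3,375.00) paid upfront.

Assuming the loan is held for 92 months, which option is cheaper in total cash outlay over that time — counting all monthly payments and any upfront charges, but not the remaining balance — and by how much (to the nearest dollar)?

Plan B by $20,766

Plan A: at 9.40% the monthly rate is 0.0078333, so the payment is 225,000 × 0.0078333 / (1 − 1.0078333^−180) = $2,335.95.
Plan B: monthly rate = 7.5%/12 = 0.0062500; payment = 225,000 × 0.0062500 / (1 − (1+0.0062500)^−180) = $2,085.78.
Over 92 months: Plan A costs 92 × $2,335.95 + $1,125.00 = $216,032.40; Plan B costs 92 × $2,085.78 + $3,375.00 = $195,266.76.
Plan B is cheaper by $216,032.40 − $195,266.76 = $20,765.64.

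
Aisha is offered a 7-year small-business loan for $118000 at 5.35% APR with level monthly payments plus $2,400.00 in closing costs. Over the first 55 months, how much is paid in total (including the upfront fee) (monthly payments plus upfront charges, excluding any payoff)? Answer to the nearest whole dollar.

$95,200

At 5.35% the monthly rate is 0.0044583, so the payment is 118,000 × 0.0044583 / (1 − 1.0044583^−84) = $1,687.28.
Total outlay = 55 × $1,687.28 + $2,400.00 = $95,200.40.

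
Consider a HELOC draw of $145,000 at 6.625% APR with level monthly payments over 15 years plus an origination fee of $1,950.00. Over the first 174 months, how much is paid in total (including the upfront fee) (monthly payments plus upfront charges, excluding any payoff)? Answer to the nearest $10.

$223,470

Monthly rate = 6.625%/12 = 0.0055208; payment = 145,000 × 0.0055208 / (1 − (1+0.0055208)^−180) = $1,273.09.
Total outlay = 174 × $1,273.09 + $1,950.00 = $223,467.66.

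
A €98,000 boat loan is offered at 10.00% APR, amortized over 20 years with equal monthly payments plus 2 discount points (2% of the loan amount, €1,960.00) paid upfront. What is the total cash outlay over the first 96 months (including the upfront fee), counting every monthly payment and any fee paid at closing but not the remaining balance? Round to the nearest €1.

€92,749

Monthly rate = 10%/12 = 0.0083333; payment = 98,000 × 0.0083333 / (1 − (1+0.0083333)^−240) = €945.72.
Total outlay = 96 × €945.72 + €1,960.00 = €92,749.12.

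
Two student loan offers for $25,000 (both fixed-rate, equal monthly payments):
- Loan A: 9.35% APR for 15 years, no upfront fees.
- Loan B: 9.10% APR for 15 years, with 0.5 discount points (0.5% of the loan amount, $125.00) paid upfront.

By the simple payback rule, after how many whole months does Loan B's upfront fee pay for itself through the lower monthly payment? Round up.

34 months

Loan A: at 9.35% the monthly rate is 0.0077917, so the payment is 25,000 × 0.0077917 / (1 − 1.0077917^−180) = $258.80.
Loan B: at 9.10% the monthly rate is 0.0075833, so the payment is 25,000 × 0.0075833 / (1 − 1.0075833^−180) = $255.06.
Monthly savings = $258.80 − $255.06 = $3.74.
Break-even = $125.00 / $3.74 = 33.42 → 34 months.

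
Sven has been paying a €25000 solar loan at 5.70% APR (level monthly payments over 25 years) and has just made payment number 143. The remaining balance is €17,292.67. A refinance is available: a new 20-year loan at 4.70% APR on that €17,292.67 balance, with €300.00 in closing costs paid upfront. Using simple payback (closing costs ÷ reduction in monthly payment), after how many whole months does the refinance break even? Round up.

Current payment = 25,000 × 5.7%/12 / (1 − (1+0.0047500)^−300) = €156.52.
Refinanced payment = 17,292.67 × 0.0039167 / (1 − (1+0.0039167)^−240) = €111.28.
Monthly savings = €156.52 − €111.28 = €45.24.
Break-even = €300.00 / €45.24 = 6.63 → 7 months.

7 months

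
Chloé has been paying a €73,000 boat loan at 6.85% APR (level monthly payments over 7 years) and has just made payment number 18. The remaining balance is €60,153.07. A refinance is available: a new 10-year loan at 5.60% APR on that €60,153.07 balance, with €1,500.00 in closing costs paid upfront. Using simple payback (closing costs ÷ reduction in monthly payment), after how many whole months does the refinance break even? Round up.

4 months

Current payment = 73,000 × 6.85%/12 / (1 − (1+0.0057083)^−84) = €1,096.42.
Refinanced payment = 60,153.07 × 0.0046667 / (1 − (1+0.0046667)^−120) = €655.80.
Monthly savings = €1,096.42 − €655.80 = €440.62.
Break-even = €1,500.00 / €440.62 = 3.40 → 4 months.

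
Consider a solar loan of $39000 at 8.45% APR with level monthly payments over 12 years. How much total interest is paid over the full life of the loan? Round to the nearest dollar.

Monthly rate = 8.45%/12 = 0.0070417; payment = 39,000 × 0.0070417 / (1 − (1+0.0070417)^−144) = $431.84.
Total paid = 144 × $431.84 = $62,184.96; interest = $62,184.96 − $39,000 = $23,184.96.

$23,185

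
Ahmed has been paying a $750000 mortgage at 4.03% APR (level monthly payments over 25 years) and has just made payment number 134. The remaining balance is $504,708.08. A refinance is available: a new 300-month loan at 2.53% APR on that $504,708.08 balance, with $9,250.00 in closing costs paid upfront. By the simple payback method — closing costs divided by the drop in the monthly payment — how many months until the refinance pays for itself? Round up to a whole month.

Current payment = 750,000 × 4.03%/12 / (1 − (1+0.0033583)^−300) = $3,971.21.
Refinanced payment = 504,708.08 × 0.0021083 / (1 − (1+0.0021083)^−300) = $2,271.84.
Monthly savings = $3,971.21 − $2,271.84 = $1,699.37.
Break-even = $9,250.00 / $1,699.37 = 5.44 → 6 months.

6 months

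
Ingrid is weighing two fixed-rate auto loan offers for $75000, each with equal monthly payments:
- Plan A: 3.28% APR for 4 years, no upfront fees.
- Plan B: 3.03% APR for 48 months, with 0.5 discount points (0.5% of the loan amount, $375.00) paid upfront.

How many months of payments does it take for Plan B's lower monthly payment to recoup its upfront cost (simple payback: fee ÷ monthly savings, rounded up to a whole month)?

46 months

Plan A: at 3.28% the monthly rate is 0.0027333, so the payment is 75,000 × 0.0027333 / (1 − 1.0027333^−48) = $1,669.37.
Plan B: monthly rate = 3.03%/12 = 0.0025250; payment = 75,000 × 0.0025250 / (1 − (1+0.0025250)^−48) = $1,661.07.
Monthly savings = $1,669.37 − $1,661.07 = $8.30.
Break-even = $375.00 / $8.30 = 45.18 → 46 months.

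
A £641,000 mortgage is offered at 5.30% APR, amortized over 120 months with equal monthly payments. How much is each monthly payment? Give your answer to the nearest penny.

£6,893.18

At 5.30% the monthly rate is 0.0044167, so the payment is 641,000 × 0.0044167 / (1 − 1.0044167^−120) = £6,893.18.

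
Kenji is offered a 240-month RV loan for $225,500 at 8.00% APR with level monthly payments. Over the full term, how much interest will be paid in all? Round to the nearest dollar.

Monthly rate = 8%/12 = 0.0066667; payment = 225,500 × 0.0066667 / (1 − (1+0.0066667)^−240) = $1,886.17.
Total paid = 240 × $1,886.17 = $452,680.80; interest = $452,680.80 − $225,500 = $227,180.80.

$227,181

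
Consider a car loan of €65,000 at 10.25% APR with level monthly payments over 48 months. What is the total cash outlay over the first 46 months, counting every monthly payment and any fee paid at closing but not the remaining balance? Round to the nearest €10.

€76,190

At 10.25% the monthly rate is 0.0085417, so the payment is 65,000 × 0.0085417 / (1 − 1.0085417^−48) = €1,656.38.
Total outlay = 46 × €1,656.38 = €76,193.48.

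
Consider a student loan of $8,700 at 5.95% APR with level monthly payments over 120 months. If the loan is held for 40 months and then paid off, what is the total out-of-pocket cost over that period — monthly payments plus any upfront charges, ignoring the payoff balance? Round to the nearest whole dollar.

Monthly rate = 5.95%/12 = 0.0049583; payment = 8,700 × 0.0049583 / (1 − (1+0.0049583)^−120) = $96.37.
Total outlay = 40 × $96.37 = $3,854.80.

$3,855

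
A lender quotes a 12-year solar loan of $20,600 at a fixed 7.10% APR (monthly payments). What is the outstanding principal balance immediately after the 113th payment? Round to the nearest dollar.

With monthly rate i = 7.1%/12 = 0.0059167, the balance after k of n payments is P · [(1+i)^n − (1+i)^k] / [(1+i)^n − 1].
(1+0.0059167)^144 = 2.33845253 and (1+0.0059167)^113 = 1.94762992, so the balance is 20,600 × (2.33845253 − 1.94762992) / (2.33845253 − 1) = $6,015.11.

$6,015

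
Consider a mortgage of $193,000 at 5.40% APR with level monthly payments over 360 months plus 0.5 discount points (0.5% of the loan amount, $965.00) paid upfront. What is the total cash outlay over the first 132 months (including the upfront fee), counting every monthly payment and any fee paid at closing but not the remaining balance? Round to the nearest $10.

Monthly rate = 5.4%/12 = 0.0045000; payment = 193,000 × 0.0045000 / (1 − (1+0.0045000)^−360) = $1,083.75.
Total outlay = 132 × $1,083.75 + $965.00 = $144,020.00.

$144,020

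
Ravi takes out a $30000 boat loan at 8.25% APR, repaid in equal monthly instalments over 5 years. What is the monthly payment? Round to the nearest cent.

$611.89

Monthly rate = 8.25%/12 = 0.0068750; payment = 30,000 × 0.0068750 / (1 − (1+0.0068750)^−60) = $611.89.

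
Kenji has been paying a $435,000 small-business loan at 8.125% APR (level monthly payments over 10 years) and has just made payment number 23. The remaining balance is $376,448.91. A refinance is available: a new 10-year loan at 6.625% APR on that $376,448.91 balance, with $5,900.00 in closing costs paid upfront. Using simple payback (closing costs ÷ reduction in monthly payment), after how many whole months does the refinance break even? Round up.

6 months

Current payment = 435,000 × 8.125%/12 / (1 − (1+0.0067708)^−120) = $5,306.53.
Refinanced payment = 376,448.91 × 0.0055208 / (1 − (1+0.0055208)^−120) = $4,298.48.
Monthly savings = $5,306.53 − $4,298.48 = $1,008.05.
Break-even = $5,900.00 / $1,008.05 = 5.85 → 6 months.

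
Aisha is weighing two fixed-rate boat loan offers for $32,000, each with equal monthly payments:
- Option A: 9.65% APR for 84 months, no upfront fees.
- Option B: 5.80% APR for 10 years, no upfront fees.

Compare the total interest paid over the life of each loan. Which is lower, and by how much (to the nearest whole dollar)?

Option A: at 9.65% the monthly rate is 0.0080417, so the payment is 32,000 × 0.0080417 / (1 − 1.0080417^−84) = $525.47.
Total interest on Option A = 84 × $525.47 − $32,000 = $12,139.48.
Option B: at 5.80% the monthly rate is 0.0048333, so the payment is 32,000 × 0.0048333 / (1 − 1.0048333^−120) = $352.06.
Total interest on Option B = 120 × $352.06 − $32,000 = $10,247.20.
Option B is lower by $1,892.28.

Option B by $1,892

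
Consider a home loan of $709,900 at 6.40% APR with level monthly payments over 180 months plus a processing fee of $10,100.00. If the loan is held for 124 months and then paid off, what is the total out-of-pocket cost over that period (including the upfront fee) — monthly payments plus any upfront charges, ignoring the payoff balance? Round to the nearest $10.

$772,080

At 6.40% the monthly rate is 0.0053333, so the payment is 709,900 × 0.0053333 / (1 − 1.0053333^−180) = $6,145.03.
Total outlay = 124 × $6,145.03 + $10,100.00 = $772,083.72.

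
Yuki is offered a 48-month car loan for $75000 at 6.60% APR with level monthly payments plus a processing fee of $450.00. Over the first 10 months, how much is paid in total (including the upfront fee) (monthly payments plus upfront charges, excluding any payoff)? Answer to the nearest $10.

$18,270

Monthly rate = 6.6%/12 = 0.0055000; payment = 75,000 × 0.0055000 / (1 − (1+0.0055000)^−48) = $1,782.08.
Total outlay = 10 × $1,782.08 + $450.00 = $18,270.80.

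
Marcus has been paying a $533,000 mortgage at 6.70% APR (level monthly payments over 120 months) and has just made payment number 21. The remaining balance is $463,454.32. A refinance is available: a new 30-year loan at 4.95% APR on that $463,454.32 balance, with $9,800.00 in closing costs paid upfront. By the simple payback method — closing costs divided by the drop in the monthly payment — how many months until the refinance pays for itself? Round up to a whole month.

3 months

Current payment = 533,000 × 6.7%/12 / (1 − (1+0.0055833)^−120) = $6,106.49.
Refinanced payment = 463,454.32 × 0.0041250 / (1 − (1+0.0041250)^−360) = $2,473.78.
Monthly savings = $6,106.49 − $2,473.78 = $3,632.71.
Break-even = $9,800.00 / $3,632.71 = 2.70 → 3 months.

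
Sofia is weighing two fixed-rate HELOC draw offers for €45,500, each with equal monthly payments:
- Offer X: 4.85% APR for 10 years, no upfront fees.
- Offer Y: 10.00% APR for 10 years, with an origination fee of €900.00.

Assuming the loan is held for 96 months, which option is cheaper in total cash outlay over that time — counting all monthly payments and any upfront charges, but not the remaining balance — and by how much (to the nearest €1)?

Offer X: monthly rate = 4.85%/12 = 0.0040417; payment = 45,500 × 0.0040417 / (1 − (1+0.0040417)^−120) = €479.27.
Offer Y: monthly rate = 10%/12 = 0.0083333; payment = 45,500 × 0.0083333 / (1 − (1+0.0083333)^−120) = €601.29.
Over 96 months: Offer X costs 96 × €479.27 = €46,009.92; Offer Y costs 96 × €601.29 + €900.00 = €58,623.84.
Offer X is cheaper by €58,623.84 − €46,009.92 = €12,613.92.

Offer X by €12,614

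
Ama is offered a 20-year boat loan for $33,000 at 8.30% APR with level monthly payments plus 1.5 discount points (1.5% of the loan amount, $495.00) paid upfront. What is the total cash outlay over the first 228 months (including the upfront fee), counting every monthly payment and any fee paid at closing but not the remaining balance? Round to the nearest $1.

Monthly rate = 8.3%/12 = 0.0069167; payment = 33,000 × 0.0069167 / (1 − (1+0.0069167)^−240) = $282.22.
Total outlay = 228 × $282.22 + $495.00 = $64,841.16.

$64,841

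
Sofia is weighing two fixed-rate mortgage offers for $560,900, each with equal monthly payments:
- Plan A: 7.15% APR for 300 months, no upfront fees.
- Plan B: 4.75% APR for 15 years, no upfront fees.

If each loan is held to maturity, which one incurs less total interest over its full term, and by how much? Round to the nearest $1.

Plan B by $420,133

Plan A: at 7.15% the monthly rate is 0.0059583, so the payment is 560,900 × 0.0059583 / (1 − 1.0059583^−300) = $4,018.16.
Total interest on Plan A = 300 × $4,018.16 − $560,900 = $644,548.00.
Plan B: at 4.75% the monthly rate is 0.0039583, so the payment is 560,900 × 0.0039583 / (1 − 1.0039583^−180) = $4,362.86.
Total interest on Plan B = 180 × $4,362.86 − $560,900 = $224,414.80.
Plan B is lower by $420,133.20.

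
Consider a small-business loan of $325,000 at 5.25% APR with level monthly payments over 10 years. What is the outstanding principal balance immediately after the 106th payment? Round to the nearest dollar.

With monthly rate i = 5.25%/12 = 0.0043750, the balance after k of n payments is P · [(1+i)^n − (1+i)^k] / [(1+i)^n − 1].
(1+0.0043750)^120 = 1.68852421 and (1+0.0043750)^106 = 1.58841791, so the balance is 325,000 × (1.68852421 − 1.58841791) / (1.68852421 − 1) = $47,252.58.

$47,253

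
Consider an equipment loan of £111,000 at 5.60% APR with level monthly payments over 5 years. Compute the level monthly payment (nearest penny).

£2,125.36

Monthly rate = 5.6%/12 = 0.0046667; payment = 111,000 × 0.0046667 / (1 − (1+0.0046667)^−60) = £2,125.36.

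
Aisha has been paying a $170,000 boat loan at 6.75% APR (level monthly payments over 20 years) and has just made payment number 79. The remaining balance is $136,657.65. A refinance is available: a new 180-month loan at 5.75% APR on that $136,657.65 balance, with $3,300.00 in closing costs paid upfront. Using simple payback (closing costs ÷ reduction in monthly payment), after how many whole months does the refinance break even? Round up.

21 months

Current payment = 170,000 × 6.75%/12 / (1 − (1+0.0056250)^−240) = $1,292.62.
Refinanced payment = 136,657.65 × 0.0047917 / (1 − (1+0.0047917)^−180) = $1,134.82.
Monthly savings = $1,292.62 − $1,134.82 = $157.80.
Break-even = $3,300.00 / $157.80 = 20.91 → 21 months.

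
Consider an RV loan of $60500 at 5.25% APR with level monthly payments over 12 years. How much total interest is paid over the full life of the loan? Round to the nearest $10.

$21,170

At 5.25% the monthly rate is 0.0043750, so the payment is 60,500 × 0.0043750 / (1 − 1.0043750^−144) = $567.18.
Total paid = 144 × $567.18 = $81,673.92; interest = $81,673.92 − $60,500 = $21,173.92.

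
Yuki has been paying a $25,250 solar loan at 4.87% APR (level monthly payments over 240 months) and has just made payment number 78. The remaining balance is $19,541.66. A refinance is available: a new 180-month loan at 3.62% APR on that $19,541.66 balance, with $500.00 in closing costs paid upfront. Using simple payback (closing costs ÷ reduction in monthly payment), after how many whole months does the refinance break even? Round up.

21 months

Current payment = 25,250 × 4.87%/12 / (1 − (1+0.0040583)^−240) = $164.83.
Refinanced payment = 19,541.66 × 0.0030167 / (1 − (1+0.0030167)^−180) = $140.85.
Monthly savings = $164.83 − $140.85 = $23.98.
Break-even = $500.00 / $23.98 = 20.85 → 21 months.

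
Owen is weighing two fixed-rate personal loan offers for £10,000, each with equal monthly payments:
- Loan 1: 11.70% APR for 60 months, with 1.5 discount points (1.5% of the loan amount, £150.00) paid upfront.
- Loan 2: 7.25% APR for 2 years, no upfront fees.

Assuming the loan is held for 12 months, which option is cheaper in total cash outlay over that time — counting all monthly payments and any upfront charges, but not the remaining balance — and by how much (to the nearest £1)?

Loan 1: monthly rate = 11.7%/12 = 0.0097500; payment = 10,000 × 0.0097500 / (1 − (1+0.0097500)^−60) = £220.93.
Loan 2: monthly rate = 7.25%/12 = 0.0060417; payment = 10,000 × 0.0060417 / (1 − (1+0.0060417)^−24) = £448.86.
Over 12 months: Loan 1 costs 12 × £220.93 + £150.00 = £2,801.16; Loan 2 costs 12 × £448.86 = £5,386.32.
Loan 1 is cheaper by £5,386.32 − £2,801.16 = £2,585.16.

Loan 1 by £2,585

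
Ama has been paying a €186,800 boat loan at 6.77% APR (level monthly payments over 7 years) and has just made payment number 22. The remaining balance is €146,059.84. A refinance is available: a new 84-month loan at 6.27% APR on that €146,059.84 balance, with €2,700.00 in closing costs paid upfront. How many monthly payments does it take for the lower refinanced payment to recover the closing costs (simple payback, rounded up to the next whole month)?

5 months

Current payment = 186,800 × 6.77%/12 / (1 − (1+0.0056417)^−84) = €2,798.36.
Refinanced payment = 146,059.84 × 0.0052250 / (1 − (1+0.0052250)^−84) = €2,152.68.
Monthly savings = €2,798.36 − €2,152.68 = €645.68.
Break-even = €2,700.00 / €645.68 = 4.18 → 5 months.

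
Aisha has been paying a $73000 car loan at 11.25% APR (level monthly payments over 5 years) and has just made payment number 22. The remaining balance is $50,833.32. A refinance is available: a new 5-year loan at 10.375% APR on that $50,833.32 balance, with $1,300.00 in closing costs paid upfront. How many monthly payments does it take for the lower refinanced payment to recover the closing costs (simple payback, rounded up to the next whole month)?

Current payment = 73,000 × 11.25%/12 / (1 − (1+0.0093750)^−60) = $1,596.31.
Refinanced payment = 50,833.32 × 0.0086458 / (1 − (1+0.0086458)^−60) = $1,089.46.
Monthly savings = $1,596.31 − $1,089.46 = $506.85.
Break-even = $1,300.00 / $506.85 = 2.56 → 3 months.

3 months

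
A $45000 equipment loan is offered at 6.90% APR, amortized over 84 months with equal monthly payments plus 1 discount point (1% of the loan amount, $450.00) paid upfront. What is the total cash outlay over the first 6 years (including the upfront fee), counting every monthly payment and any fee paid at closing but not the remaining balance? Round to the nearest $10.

At 6.90% the monthly rate is 0.0057500, so the payment is 45,000 × 0.0057500 / (1 − 1.0057500^−84) = $676.97.
Total outlay = 72 × $676.97 + $450.00 = $49,191.84.

$49,190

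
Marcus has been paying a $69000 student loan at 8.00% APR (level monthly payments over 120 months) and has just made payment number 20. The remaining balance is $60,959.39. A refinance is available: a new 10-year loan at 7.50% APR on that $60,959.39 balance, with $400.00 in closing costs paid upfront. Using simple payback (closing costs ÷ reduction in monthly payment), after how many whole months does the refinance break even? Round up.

4 months

Current payment = 69,000 × 8%/12 / (1 − (1+0.0066667)^−120) = $837.16.
Refinanced payment = 60,959.39 × 0.0062500 / (1 − (1+0.0062500)^−120) = $723.60.
Monthly savings = $837.16 − $723.60 = $113.56.
Break-even = $400.00 / $113.56 = 3.52 → 4 months.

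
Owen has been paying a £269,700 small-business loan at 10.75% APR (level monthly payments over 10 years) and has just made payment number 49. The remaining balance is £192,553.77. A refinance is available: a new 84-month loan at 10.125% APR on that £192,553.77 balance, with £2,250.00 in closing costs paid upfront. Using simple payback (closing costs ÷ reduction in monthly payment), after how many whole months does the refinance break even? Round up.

Current payment = 269,700 × 10.75%/12 / (1 − (1+0.0089583)^−120) = £3,677.05.
Refinanced payment = 192,553.77 × 0.0084375 / (1 − (1+0.0084375)^−84) = £3,209.07.
Monthly savings = £3,677.05 − £3,209.07 = £467.98.
Break-even = £2,250.00 / £467.98 = 4.81 → 5 months.

5 months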